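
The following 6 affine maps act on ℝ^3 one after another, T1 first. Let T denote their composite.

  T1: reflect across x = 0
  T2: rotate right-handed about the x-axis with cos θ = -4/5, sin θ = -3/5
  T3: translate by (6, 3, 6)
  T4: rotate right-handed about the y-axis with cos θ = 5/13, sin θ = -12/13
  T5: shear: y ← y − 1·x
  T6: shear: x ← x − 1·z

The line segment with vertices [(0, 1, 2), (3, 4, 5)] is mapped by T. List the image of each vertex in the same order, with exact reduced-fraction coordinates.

T1 reflect across x = 0: (0, 1, 2) → (0, 1, 2); (3, 4, 5) → (-3, 4, 5)
T2 rotate right-handed about the x-axis with cos θ = -4/5, sin θ = -3/5: (0, 1, 2) → (0, 2/5, -11/5); (-3, 4, 5) → (-3, -1/5, -32/5)
T3 translate by (6, 3, 6): (0, 2/5, -11/5) → (6, 17/5, 19/5); (-3, -1/5, -32/5) → (3, 14/5, -2/5)
T4 rotate right-handed about the y-axis with cos θ = 5/13, sin θ = -12/13: (6, 17/5, 19/5) → (-6/5, 17/5, 7); (3, 14/5, -2/5) → (99/65, 14/5, 34/13)
T5 shear: y ← y − 1·x: (-6/5, 17/5, 7) → (-6/5, 23/5, 7); (99/65, 14/5, 34/13) → (99/65, 83/65, 34/13)
T6 shear: x ← x − 1·z: (-6/5, 23/5, 7) → (-41/5, 23/5, 7); (99/65, 83/65, 34/13) → (-71/65, 83/65, 34/13)

image vertices: (-41/5, 23/5, 7), (-71/65, 83/65, 34/13)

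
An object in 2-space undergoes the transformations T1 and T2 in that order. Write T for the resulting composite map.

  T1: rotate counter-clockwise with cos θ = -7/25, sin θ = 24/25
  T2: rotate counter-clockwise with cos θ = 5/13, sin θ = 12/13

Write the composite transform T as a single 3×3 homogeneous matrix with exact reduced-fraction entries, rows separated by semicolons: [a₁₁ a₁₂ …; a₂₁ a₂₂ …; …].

T1 = [-7/25 -24/25 0; 24/25 -7/25 0; 0 0 1]
T2·T1 = [-323/325 -36/325 0; 36/325 -323/325 0; 0 0 1]

T = [-323/325 -36/325 0; 36/325 -323/325 0; 0 0 1]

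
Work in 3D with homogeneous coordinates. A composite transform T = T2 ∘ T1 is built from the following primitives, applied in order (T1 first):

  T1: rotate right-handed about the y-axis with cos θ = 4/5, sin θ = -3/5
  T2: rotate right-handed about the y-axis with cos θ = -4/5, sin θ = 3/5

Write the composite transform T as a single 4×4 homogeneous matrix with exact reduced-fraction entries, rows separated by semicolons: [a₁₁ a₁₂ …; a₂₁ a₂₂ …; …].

T = [-7/25 0 24/25 0; 0 1 0 0; -24/25 0 -7/25 0; 0 0 0 1]

T1 = [4/5 0 -3/5 0; 0 1 0 0; 3/5 0 4/5 0; 0 0 0 1]
T2·T1 = [-7/25 0 24/25 0; 0 1 0 0; -24/25 0 -7/25 0; 0 0 0 1]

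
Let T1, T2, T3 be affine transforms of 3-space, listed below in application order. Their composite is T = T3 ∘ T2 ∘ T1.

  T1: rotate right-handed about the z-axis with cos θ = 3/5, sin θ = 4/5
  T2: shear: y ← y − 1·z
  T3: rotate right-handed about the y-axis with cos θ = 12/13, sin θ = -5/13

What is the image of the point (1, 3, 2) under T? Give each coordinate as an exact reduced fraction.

T(p) = (-158/65, 3/5, 15/13)

T1 rotate right-handed about the z-axis with cos θ = 3/5, sin θ = 4/5: (1, 3, 2) → (-9/5, 13/5, 2)
T2 shear: y ← y − 1·z: (-9/5, 13/5, 2) → (-9/5, 3/5, 2)
T3 rotate right-handed about the y-axis with cos θ = 12/13, sin θ = -5/13: (-9/5, 3/5, 2) → (-158/65, 3/5, 15/13)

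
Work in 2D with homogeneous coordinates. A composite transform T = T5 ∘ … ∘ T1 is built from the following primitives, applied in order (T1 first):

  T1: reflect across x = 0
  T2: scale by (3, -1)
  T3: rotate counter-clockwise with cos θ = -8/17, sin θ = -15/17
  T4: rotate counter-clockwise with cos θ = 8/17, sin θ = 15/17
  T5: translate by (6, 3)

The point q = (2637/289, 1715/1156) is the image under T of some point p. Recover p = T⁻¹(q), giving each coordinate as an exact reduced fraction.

p = (-1, -7/4)

T1 = [-1 0 0; 0 1 0; 0 0 1]
T2·T1 = [-3 0 0; 0 -1 0; 0 0 1]
T3·…·T1 = [24/17 -15/17 0; 45/17 8/17 0; 0 0 1]
T4·…·T1 = [-483/289 -240/289 0; 720/289 -161/289 0; 0 0 1]
T5·…·T1 = [-483/289 -240/289 6; 720/289 -161/289 3; 0 0 1]
det M = 3; M⁻¹ = [-161/867 80/289 82/289; -240/289 -161/289 1923/289; 0 0 1]
M⁻¹ · (2637/289, 1715/1156)ᵀ = (-1, -7/4)ᵀ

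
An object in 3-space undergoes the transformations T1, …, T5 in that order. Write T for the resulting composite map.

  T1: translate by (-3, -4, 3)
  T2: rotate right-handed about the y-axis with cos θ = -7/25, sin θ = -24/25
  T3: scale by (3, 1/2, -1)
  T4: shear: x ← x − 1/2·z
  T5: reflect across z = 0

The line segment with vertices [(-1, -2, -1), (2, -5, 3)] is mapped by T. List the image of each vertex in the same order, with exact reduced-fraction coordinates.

image vertices: (-23/5, -3, -22/5), (-444/25, -9/2, -66/25)

T1 translate by (-3, -4, 3): (-1, -2, -1) → (-4, -6, 2); (2, -5, 3) → (-1, -9, 6)
T2 rotate right-handed about the y-axis with cos θ = -7/25, sin θ = -24/25: (-4, -6, 2) → (-4/5, -6, -22/5); (-1, -9, 6) → (-137/25, -9, -66/25)
T3 scale by (3, 1/2, -1): (-4/5, -6, -22/5) → (-12/5, -3, 22/5); (-137/25, -9, -66/25) → (-411/25, -9/2, 66/25)
T4 shear: x ← x − 1/2·z: (-12/5, -3, 22/5) → (-23/5, -3, 22/5); (-411/25, -9/2, 66/25) → (-444/25, -9/2, 66/25)
T5 reflect across z = 0: (-23/5, -3, 22/5) → (-23/5, -3, -22/5); (-444/25, -9/2, 66/25) → (-444/25, -9/2, -66/25)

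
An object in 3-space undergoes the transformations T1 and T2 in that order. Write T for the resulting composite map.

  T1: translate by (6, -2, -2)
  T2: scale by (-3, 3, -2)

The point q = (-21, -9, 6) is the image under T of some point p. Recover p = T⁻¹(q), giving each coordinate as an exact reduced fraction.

p = (1, -1, -1)

T1 = [1 0 0 6; 0 1 0 -2; 0 0 1 -2; 0 0 0 1]
T2·T1 = [-3 0 0 -18; 0 3 0 -6; 0 0 -2 4; 0 0 0 1]
det M = 18; M⁻¹ = [-1/3 0 0 -6; 0 1/3 0 2; 0 0 -1/2 2; 0 0 0 1]
M⁻¹ · (-21, -9, 6)ᵀ = (1, -1, -1)ᵀ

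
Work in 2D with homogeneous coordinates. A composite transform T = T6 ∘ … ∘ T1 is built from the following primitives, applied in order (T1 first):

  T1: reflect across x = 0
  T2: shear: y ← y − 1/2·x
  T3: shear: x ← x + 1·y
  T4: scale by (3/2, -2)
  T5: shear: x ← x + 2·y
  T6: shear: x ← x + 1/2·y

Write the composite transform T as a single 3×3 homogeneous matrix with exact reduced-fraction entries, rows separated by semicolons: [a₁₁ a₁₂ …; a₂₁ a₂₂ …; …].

T1 = [-1 0 0; 0 1 0; 0 0 1]
T2·T1 = [-1 0 0; 1/2 1 0; 0 0 1]
T3·…·T1 = [-1/2 1 0; 1/2 1 0; 0 0 1]
T4·…·T1 = [-3/4 3/2 0; -1 -2 0; 0 0 1]
T5·…·T1 = [-11/4 -5/2 0; -1 -2 0; 0 0 1]
T6·…·T1 = [-13/4 -7/2 0; -1 -2 0; 0 0 1]

T = [-13/4 -7/2 0; -1 -2 0; 0 0 1]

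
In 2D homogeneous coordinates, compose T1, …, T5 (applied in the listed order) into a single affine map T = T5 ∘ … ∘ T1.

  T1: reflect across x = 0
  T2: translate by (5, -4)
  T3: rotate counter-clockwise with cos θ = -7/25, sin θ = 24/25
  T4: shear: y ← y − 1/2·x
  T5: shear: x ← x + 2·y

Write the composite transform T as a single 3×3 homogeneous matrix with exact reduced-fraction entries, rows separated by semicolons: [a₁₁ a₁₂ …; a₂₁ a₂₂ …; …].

T1 = [-1 0 0; 0 1 0; 0 0 1]
T2·T1 = [-1 0 5; 0 1 -4; 0 0 1]
T3·…·T1 = [7/25 -24/25 61/25; -24/25 -7/25 148/25; 0 0 1]
T4·…·T1 = [7/25 -24/25 61/25; -11/10 1/5 47/10; 0 0 1]
T5·…·T1 = [-48/25 -14/25 296/25; -11/10 1/5 47/10; 0 0 1]

T = [-48/25 -14/25 296/25; -11/10 1/5 47/10; 0 0 1]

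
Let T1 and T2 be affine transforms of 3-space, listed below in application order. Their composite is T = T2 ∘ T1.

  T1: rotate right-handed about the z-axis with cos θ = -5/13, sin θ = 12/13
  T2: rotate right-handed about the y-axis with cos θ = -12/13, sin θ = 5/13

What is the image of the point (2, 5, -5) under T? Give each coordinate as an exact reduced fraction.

T(p) = (515/169, -1/13, 1130/169)

T1 rotate right-handed about the z-axis with cos θ = -5/13, sin θ = 12/13: (2, 5, -5) → (-70/13, -1/13, -5)
T2 rotate right-handed about the y-axis with cos θ = -12/13, sin θ = 5/13: (-70/13, -1/13, -5) → (515/169, -1/13, 1130/169)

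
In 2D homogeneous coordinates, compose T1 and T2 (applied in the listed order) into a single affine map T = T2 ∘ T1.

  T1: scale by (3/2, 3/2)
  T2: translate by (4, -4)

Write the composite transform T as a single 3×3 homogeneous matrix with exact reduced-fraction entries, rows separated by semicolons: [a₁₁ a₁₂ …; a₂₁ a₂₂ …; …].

T1 = [3/2 0 0; 0 3/2 0; 0 0 1]
T2·T1 = [3/2 0 4; 0 3/2 -4; 0 0 1]

T = [3/2 0 4; 0 3/2 -4; 0 0 1]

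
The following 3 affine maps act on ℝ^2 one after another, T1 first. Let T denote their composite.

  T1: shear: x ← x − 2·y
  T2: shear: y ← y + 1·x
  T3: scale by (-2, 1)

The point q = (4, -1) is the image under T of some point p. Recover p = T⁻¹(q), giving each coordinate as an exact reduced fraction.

p = (0, 1)

T1 = [1 -2 0; 0 1 0; 0 0 1]
T2·T1 = [1 -2 0; 1 -1 0; 0 0 1]
T3·…·T1 = [-2 4 0; 1 -1 0; 0 0 1]
det M = -2; M⁻¹ = [1/2 2 0; 1/2 1 0; 0 0 1]
M⁻¹ · (4, -1)ᵀ = (0, 1)ᵀ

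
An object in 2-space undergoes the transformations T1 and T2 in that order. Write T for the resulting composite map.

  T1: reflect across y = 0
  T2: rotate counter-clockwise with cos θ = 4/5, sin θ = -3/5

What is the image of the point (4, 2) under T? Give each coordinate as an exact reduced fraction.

T1 reflect across y = 0: (4, 2) → (4, -2)
T2 rotate counter-clockwise with cos θ = 4/5, sin θ = -3/5: (4, -2) → (2, -4)

T(p) = (2, -4)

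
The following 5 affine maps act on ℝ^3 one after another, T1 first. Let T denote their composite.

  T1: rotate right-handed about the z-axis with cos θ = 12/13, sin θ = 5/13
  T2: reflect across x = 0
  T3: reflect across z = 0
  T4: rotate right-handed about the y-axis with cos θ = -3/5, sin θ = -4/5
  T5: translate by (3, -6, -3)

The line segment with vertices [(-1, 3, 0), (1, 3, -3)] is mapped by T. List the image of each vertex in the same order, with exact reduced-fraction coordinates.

image vertices: (114/65, -47/13, -87/65), (6/13, -37/13, -60/13)

T1 rotate right-handed about the z-axis with cos θ = 12/13, sin θ = 5/13: (-1, 3, 0) → (-27/13, 31/13, 0); (1, 3, -3) → (-3/13, 41/13, -3)
T2 reflect across x = 0: (-27/13, 31/13, 0) → (27/13, 31/13, 0); (-3/13, 41/13, -3) → (3/13, 41/13, -3)
T3 reflect across z = 0: (27/13, 31/13, 0) → (27/13, 31/13, 0); (3/13, 41/13, -3) → (3/13, 41/13, 3)
T4 rotate right-handed about the y-axis with cos θ = -3/5, sin θ = -4/5: (27/13, 31/13, 0) → (-81/65, 31/13, 108/65); (3/13, 41/13, 3) → (-33/13, 41/13, -21/13)
T5 translate by (3, -6, -3): (-81/65, 31/13, 108/65) → (114/65, -47/13, -87/65); (-33/13, 41/13, -21/13) → (6/13, -37/13, -60/13)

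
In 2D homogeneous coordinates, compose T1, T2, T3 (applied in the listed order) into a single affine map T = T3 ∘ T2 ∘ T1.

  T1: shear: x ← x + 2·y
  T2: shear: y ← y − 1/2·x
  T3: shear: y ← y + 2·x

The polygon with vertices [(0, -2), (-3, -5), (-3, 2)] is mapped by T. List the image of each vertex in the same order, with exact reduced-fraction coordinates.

image vertices: (-4, -8), (-13, -49/2), (1, 7/2)

T1 shear: x ← x + 2·y: (0, -2) → (-4, -2); (-3, -5) → (-13, -5); (-3, 2) → (1, 2)
T2 shear: y ← y − 1/2·x: (-4, -2) → (-4, 0); (-13, -5) → (-13, 3/2); (1, 2) → (1, 3/2)
T3 shear: y ← y + 2·x: (-4, 0) → (-4, -8); (-13, 3/2) → (-13, -49/2); (1, 3/2) → (1, 7/2)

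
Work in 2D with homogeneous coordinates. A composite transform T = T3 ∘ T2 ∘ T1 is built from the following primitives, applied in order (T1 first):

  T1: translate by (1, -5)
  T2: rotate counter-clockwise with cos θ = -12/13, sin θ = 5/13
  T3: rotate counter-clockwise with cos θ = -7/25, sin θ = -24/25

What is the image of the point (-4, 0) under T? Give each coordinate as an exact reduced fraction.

T(p) = (653/325, -1779/325)

T1 translate by (1, -5): (-4, 0) → (-3, -5)
T2 rotate counter-clockwise with cos θ = -12/13, sin θ = 5/13: (-3, -5) → (61/13, 45/13)
T3 rotate counter-clockwise with cos θ = -7/25, sin θ = -24/25: (61/13, 45/13) → (653/325, -1779/325)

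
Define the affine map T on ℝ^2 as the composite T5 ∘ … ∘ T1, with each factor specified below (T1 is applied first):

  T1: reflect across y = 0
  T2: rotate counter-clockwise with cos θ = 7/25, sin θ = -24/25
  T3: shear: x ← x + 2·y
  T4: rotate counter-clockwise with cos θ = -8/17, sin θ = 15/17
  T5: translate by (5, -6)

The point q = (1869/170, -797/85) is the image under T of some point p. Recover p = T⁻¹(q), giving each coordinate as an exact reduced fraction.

p = (4, -1/2)

T1 = [1 0 0; 0 -1 0; 0 0 1]
T2·T1 = [7/25 -24/25 0; -24/25 -7/25 0; 0 0 1]
T3·…·T1 = [-41/25 -38/25 0; -24/25 -7/25 0; 0 0 1]
T4·…·T1 = [688/425 409/425 0; -423/425 -514/425 0; 0 0 1]
T5·…·T1 = [688/425 409/425 5; -423/425 -514/425 -6; 0 0 1]
det M = -1; M⁻¹ = [514/425 409/425 -116/425; -423/425 -688/425 -2013/425; 0 0 1]
M⁻¹ · (1869/170, -797/85)ᵀ = (4, -1/2)ᵀ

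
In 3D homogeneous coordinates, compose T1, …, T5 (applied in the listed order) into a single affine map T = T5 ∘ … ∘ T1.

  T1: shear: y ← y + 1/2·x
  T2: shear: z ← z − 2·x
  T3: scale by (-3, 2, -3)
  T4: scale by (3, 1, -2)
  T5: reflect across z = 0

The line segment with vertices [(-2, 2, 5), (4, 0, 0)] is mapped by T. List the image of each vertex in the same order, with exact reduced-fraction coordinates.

image vertices: (18, 2, -54), (-36, 4, 48)

T1 shear: y ← y + 1/2·x: (-2, 2, 5) → (-2, 1, 5); (4, 0, 0) → (4, 2, 0)
T2 shear: z ← z − 2·x: (-2, 1, 5) → (-2, 1, 9); (4, 2, 0) → (4, 2, -8)
T3 scale by (-3, 2, -3): (-2, 1, 9) → (6, 2, -27); (4, 2, -8) → (-12, 4, 24)
T4 scale by (3, 1, -2): (6, 2, -27) → (18, 2, 54); (-12, 4, 24) → (-36, 4, -48)
T5 reflect across z = 0: (18, 2, 54) → (18, 2, -54); (-36, 4, -48) → (-36, 4, 48)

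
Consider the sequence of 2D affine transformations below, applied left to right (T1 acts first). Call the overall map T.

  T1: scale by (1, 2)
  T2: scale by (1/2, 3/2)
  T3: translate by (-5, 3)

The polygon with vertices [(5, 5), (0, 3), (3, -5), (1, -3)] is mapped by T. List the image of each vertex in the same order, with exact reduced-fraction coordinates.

image vertices: (-5/2, 18), (-5, 12), (-7/2, -12), (-9/2, -6)

T1 scale by (1, 2): (5, 5) → (5, 10); (0, 3) → (0, 6); (3, -5) → (3, -10); (1, -3) → (1, -6)
T2 scale by (1/2, 3/2): (5, 10) → (5/2, 15); (0, 6) → (0, 9); (3, -10) → (3/2, -15); (1, -6) → (1/2, -9)
T3 translate by (-5, 3): (5/2, 15) → (-5/2, 18); (0, 9) → (-5, 12); (3/2, -15) → (-7/2, -12); (1/2, -9) → (-9/2, -6)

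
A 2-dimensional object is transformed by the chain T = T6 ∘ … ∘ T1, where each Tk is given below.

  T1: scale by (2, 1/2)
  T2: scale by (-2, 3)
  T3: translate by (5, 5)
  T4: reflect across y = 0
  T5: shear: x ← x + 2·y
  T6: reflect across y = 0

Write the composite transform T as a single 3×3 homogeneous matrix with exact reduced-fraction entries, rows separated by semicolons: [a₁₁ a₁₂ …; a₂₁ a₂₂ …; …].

T1 = [2 0 0; 0 1/2 0; 0 0 1]
T2·T1 = [-4 0 0; 0 3/2 0; 0 0 1]
T3·…·T1 = [-4 0 5; 0 3/2 5; 0 0 1]
T4·…·T1 = [-4 0 5; 0 -3/2 -5; 0 0 1]
T5·…·T1 = [-4 -3 -5; 0 -3/2 -5; 0 0 1]
T6·…·T1 = [-4 -3 -5; 0 3/2 5; 0 0 1]

T = [-4 -3 -5; 0 3/2 5; 0 0 1]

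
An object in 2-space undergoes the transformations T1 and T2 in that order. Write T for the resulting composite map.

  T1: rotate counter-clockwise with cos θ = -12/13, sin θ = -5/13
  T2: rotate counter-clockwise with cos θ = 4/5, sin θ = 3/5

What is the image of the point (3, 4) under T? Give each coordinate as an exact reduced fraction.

T1 rotate counter-clockwise with cos θ = -12/13, sin θ = -5/13: (3, 4) → (-16/13, -63/13)
T2 rotate counter-clockwise with cos θ = 4/5, sin θ = 3/5: (-16/13, -63/13) → (25/13, -60/13)

T(p) = (25/13, -60/13)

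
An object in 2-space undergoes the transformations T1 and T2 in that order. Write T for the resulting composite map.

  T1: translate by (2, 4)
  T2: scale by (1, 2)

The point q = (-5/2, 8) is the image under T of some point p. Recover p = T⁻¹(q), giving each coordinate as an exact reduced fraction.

p = (-9/2, 0)

T1 = [1 0 2; 0 1 4; 0 0 1]
T2·T1 = [1 0 2; 0 2 8; 0 0 1]
det M = 2; M⁻¹ = [1 0 -2; 0 1/2 -4; 0 0 1]
M⁻¹ · (-5/2, 8)ᵀ = (-9/2, 0)ᵀ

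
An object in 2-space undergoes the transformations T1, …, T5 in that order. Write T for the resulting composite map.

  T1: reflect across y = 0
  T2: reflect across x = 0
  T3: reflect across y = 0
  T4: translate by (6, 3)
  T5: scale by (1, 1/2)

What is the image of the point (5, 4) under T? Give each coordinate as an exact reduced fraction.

T1 reflect across y = 0: (5, 4) → (5, -4)
T2 reflect across x = 0: (5, -4) → (-5, -4)
T3 reflect across y = 0: (-5, -4) → (-5, 4)
T4 translate by (6, 3): (-5, 4) → (1, 7)
T5 scale by (1, 1/2): (1, 7) → (1, 7/2)

T(p) = (1, 7/2)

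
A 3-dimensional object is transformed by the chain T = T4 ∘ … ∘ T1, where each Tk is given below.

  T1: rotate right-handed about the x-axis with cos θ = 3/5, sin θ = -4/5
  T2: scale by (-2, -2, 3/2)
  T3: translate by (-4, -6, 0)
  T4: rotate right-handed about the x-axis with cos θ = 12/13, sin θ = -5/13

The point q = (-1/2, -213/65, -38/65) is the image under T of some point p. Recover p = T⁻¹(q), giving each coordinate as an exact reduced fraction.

T1 = [1 0 0 0; 0 3/5 4/5 0; 0 -4/5 3/5 0; 0 0 0 1]
T2·T1 = [-2 0 0 0; 0 -6/5 -8/5 0; 0 -6/5 9/10 0; 0 0 0 1]
T3·…·T1 = [-2 0 0 -4; 0 -6/5 -8/5 -6; 0 -6/5 9/10 0; 0 0 0 1]
T4·…·T1 = [-2 0 0 -4; 0 -102/65 -147/130 -72/13; 0 -42/65 94/65 30/13; 0 0 0 1]
det M = 6; M⁻¹ = [-1/2 0 0 -2; 0 -94/195 -49/130 -9/5; 0 -14/65 34/65 -12/5; 0 0 0 1]
M⁻¹ · (-1/2, -213/65, -38/65)ᵀ = (-7/4, 0, -2)ᵀ

p = (-7/4, 0, -2)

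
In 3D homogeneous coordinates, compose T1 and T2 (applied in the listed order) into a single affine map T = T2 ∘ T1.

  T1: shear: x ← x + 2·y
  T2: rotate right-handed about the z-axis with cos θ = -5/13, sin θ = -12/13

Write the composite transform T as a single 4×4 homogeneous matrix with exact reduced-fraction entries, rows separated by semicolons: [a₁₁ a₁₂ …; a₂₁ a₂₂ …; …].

T1 = [1 2 0 0; 0 1 0 0; 0 0 1 0; 0 0 0 1]
T2·T1 = [-5/13 2/13 0 0; -12/13 -29/13 0 0; 0 0 1 0; 0 0 0 1]

T = [-5/13 2/13 0 0; -12/13 -29/13 0 0; 0 0 1 0; 0 0 0 1]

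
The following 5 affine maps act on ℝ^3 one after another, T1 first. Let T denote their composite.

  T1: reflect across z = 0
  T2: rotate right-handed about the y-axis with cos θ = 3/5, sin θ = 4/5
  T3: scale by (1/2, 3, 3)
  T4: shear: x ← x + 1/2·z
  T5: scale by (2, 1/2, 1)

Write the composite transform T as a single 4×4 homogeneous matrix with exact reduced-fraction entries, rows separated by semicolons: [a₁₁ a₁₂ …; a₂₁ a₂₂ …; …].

T1 = [1 0 0 0; 0 1 0 0; 0 0 -1 0; 0 0 0 1]
T2·T1 = [3/5 0 -4/5 0; 0 1 0 0; -4/5 0 -3/5 0; 0 0 0 1]
T3·…·T1 = [3/10 0 -2/5 0; 0 3 0 0; -12/5 0 -9/5 0; 0 0 0 1]
T4·…·T1 = [-9/10 0 -13/10 0; 0 3 0 0; -12/5 0 -9/5 0; 0 0 0 1]
T5·…·T1 = [-9/5 0 -13/5 0; 0 3/2 0 0; -12/5 0 -9/5 0; 0 0 0 1]

T = [-9/5 0 -13/5 0; 0 3/2 0 0; -12/5 0 -9/5 0; 0 0 0 1]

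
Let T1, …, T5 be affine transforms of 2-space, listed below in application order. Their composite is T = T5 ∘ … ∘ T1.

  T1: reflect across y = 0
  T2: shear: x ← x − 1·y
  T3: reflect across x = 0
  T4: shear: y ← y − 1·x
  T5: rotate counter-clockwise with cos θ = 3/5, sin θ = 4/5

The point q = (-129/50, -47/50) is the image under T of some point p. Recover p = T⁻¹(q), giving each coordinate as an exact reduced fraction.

T1 = [1 0 0; 0 -1 0; 0 0 1]
T2·T1 = [1 1 0; 0 -1 0; 0 0 1]
T3·…·T1 = [-1 -1 0; 0 -1 0; 0 0 1]
T4·…·T1 = [-1 -1 0; 1 0 0; 0 0 1]
T5·…·T1 = [-7/5 -3/5 0; -1/5 -4/5 0; 0 0 1]
det M = 1; M⁻¹ = [-4/5 3/5 0; 1/5 -7/5 0; 0 0 1]
M⁻¹ · (-129/50, -47/50)ᵀ = (3/2, 4/5)ᵀ

p = (3/2, 4/5)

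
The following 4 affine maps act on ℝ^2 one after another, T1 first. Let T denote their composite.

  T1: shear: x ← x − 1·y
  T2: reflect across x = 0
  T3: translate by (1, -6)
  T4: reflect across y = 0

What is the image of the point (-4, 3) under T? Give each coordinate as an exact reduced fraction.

T(p) = (8, 3)

T1 shear: x ← x − 1·y: (-4, 3) → (-7, 3)
T2 reflect across x = 0: (-7, 3) → (7, 3)
T3 translate by (1, -6): (7, 3) → (8, -3)
T4 reflect across y = 0: (8, -3) → (8, 3)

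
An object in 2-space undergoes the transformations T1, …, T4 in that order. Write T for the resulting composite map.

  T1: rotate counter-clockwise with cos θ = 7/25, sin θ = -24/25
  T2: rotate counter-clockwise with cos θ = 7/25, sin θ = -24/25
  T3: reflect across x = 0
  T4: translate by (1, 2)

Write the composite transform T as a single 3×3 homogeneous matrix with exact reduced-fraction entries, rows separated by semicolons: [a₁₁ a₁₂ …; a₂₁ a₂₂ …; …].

T = [527/625 -336/625 1; -336/625 -527/625 2; 0 0 1]

T1 = [7/25 24/25 0; -24/25 7/25 0; 0 0 1]
T2·T1 = [-527/625 336/625 0; -336/625 -527/625 0; 0 0 1]
T3·…·T1 = [527/625 -336/625 0; -336/625 -527/625 0; 0 0 1]
T4·…·T1 = [527/625 -336/625 1; -336/625 -527/625 2; 0 0 1]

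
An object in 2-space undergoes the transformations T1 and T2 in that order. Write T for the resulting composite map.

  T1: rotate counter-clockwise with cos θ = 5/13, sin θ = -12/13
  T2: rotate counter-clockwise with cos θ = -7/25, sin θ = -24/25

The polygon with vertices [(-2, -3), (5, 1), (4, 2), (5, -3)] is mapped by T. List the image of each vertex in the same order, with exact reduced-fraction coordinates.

T1 rotate counter-clockwise with cos θ = 5/13, sin θ = -12/13: (-2, -3) → (-46/13, 9/13); (5, 1) → (37/13, -55/13); (4, 2) → (44/13, -38/13); (5, -3) → (-11/13, -75/13)
T2 rotate counter-clockwise with cos θ = -7/25, sin θ = -24/25: (-46/13, 9/13) → (538/325, 1041/325); (37/13, -55/13) → (-1579/325, -503/325); (44/13, -38/13) → (-244/65, -158/65); (-11/13, -75/13) → (-1723/325, 789/325)

image vertices: (538/325, 1041/325), (-1579/325, -503/325), (-244/65, -158/65), (-1723/325, 789/325)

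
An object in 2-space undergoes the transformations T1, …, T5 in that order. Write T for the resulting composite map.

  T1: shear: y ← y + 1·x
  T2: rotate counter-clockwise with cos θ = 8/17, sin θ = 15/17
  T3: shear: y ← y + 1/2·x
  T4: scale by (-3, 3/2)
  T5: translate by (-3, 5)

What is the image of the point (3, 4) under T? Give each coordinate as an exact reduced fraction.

T(p) = (192/17, 703/68)

T1 shear: y ← y + 1·x: (3, 4) → (3, 7)
T2 rotate counter-clockwise with cos θ = 8/17, sin θ = 15/17: (3, 7) → (-81/17, 101/17)
T3 shear: y ← y + 1/2·x: (-81/17, 101/17) → (-81/17, 121/34)
T4 scale by (-3, 3/2): (-81/17, 121/34) → (243/17, 363/68)
T5 translate by (-3, 5): (243/17, 363/68) → (192/17, 703/68)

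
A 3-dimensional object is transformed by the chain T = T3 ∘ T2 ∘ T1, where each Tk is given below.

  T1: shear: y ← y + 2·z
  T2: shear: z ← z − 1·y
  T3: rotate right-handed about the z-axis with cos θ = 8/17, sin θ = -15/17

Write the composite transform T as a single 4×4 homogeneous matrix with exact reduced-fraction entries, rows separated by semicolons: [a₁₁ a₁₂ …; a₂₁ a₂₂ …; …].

T = [8/17 15/17 30/17 0; -15/17 8/17 16/17 0; 0 -1 -1 0; 0 0 0 1]

T1 = [1 0 0 0; 0 1 2 0; 0 0 1 0; 0 0 0 1]
T2·T1 = [1 0 0 0; 0 1 2 0; 0 -1 -1 0; 0 0 0 1]
T3·…·T1 = [8/17 15/17 30/17 0; -15/17 8/17 16/17 0; 0 -1 -1 0; 0 0 0 1]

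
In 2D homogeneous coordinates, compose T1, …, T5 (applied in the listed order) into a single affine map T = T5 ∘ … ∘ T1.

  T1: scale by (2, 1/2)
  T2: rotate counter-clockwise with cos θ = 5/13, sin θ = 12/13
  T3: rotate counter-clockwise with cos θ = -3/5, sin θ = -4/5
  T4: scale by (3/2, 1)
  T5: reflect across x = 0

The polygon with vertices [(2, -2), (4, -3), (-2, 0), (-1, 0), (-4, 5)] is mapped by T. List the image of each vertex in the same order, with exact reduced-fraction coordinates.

image vertices: (-114/65, -257/65), (-54/13, -199/26), (198/65, 224/65), (99/65, 112/65), (186/65, 1061/130)

T1 scale by (2, 1/2): (2, -2) → (4, -1); (4, -3) → (8, -3/2); (-2, 0) → (-4, 0); (-1, 0) → (-2, 0); (-4, 5) → (-8, 5/2)
T2 rotate counter-clockwise with cos θ = 5/13, sin θ = 12/13: (4, -1) → (32/13, 43/13); (8, -3/2) → (58/13, 177/26); (-4, 0) → (-20/13, -48/13); (-2, 0) → (-10/13, -24/13); (-8, 5/2) → (-70/13, -167/26)
T3 rotate counter-clockwise with cos θ = -3/5, sin θ = -4/5: (32/13, 43/13) → (76/65, -257/65); (58/13, 177/26) → (36/13, -199/26); (-20/13, -48/13) → (-132/65, 224/65); (-10/13, -24/13) → (-66/65, 112/65); (-70/13, -167/26) → (-124/65, 1061/130)
T4 scale by (3/2, 1): (76/65, -257/65) → (114/65, -257/65); (36/13, -199/26) → (54/13, -199/26); (-132/65, 224/65) → (-198/65, 224/65); (-66/65, 112/65) → (-99/65, 112/65); (-124/65, 1061/130) → (-186/65, 1061/130)
T5 reflect across x = 0: (114/65, -257/65) → (-114/65, -257/65); (54/13, -199/26) → (-54/13, -199/26); (-198/65, 224/65) → (198/65, 224/65); (-99/65, 112/65) → (99/65, 112/65); (-186/65, 1061/130) → (186/65, 1061/130)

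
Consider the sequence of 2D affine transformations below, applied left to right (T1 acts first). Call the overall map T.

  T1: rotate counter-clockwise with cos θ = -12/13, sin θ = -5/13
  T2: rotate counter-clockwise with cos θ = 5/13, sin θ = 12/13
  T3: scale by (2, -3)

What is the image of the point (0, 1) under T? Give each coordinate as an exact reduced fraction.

T(p) = (2, 0)

T1 rotate counter-clockwise with cos θ = -12/13, sin θ = -5/13: (0, 1) → (5/13, -12/13)
T2 rotate counter-clockwise with cos θ = 5/13, sin θ = 12/13: (5/13, -12/13) → (1, 0)
T3 scale by (2, -3): (1, 0) → (2, 0)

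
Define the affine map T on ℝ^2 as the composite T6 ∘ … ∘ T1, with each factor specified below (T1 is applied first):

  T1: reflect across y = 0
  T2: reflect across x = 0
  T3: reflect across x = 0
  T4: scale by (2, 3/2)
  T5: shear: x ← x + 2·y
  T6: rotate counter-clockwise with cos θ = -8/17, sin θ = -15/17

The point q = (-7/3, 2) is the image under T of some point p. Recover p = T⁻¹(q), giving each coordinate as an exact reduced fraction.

p = (8/3, 2)

T1 = [1 0 0; 0 -1 0; 0 0 1]
T2·T1 = [-1 0 0; 0 -1 0; 0 0 1]
T3·…·T1 = [1 0 0; 0 -1 0; 0 0 1]
T4·…·T1 = [2 0 0; 0 -3/2 0; 0 0 1]
T5·…·T1 = [2 -3 0; 0 -3/2 0; 0 0 1]
T6·…·T1 = [-16/17 3/34 0; -30/17 57/17 0; 0 0 1]
det M = -3; M⁻¹ = [-19/17 1/34 0; -10/17 16/51 0; 0 0 1]
M⁻¹ · (-7/3, 2)ᵀ = (8/3, 2)ᵀ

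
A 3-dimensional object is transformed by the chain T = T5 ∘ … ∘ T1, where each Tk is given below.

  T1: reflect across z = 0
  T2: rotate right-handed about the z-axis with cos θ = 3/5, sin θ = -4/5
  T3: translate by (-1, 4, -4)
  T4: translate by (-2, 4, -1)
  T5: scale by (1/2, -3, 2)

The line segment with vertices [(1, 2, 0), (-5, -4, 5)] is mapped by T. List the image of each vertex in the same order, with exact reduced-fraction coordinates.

T1 reflect across z = 0: (1, 2, 0) → (1, 2, 0); (-5, -4, 5) → (-5, -4, -5)
T2 rotate right-handed about the z-axis with cos θ = 3/5, sin θ = -4/5: (1, 2, 0) → (11/5, 2/5, 0); (-5, -4, -5) → (-31/5, 8/5, -5)
T3 translate by (-1, 4, -4): (11/5, 2/5, 0) → (6/5, 22/5, -4); (-31/5, 8/5, -5) → (-36/5, 28/5, -9)
T4 translate by (-2, 4, -1): (6/5, 22/5, -4) → (-4/5, 42/5, -5); (-36/5, 28/5, -9) → (-46/5, 48/5, -10)
T5 scale by (1/2, -3, 2): (-4/5, 42/5, -5) → (-2/5, -126/5, -10); (-46/5, 48/5, -10) → (-23/5, -144/5, -20)

image vertices: (-2/5, -126/5, -10), (-23/5, -144/5, -20)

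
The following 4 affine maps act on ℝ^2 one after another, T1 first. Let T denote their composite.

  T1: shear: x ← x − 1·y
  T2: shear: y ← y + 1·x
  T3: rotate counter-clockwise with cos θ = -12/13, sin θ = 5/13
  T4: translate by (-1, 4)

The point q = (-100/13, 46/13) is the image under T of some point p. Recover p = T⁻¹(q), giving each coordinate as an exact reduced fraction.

p = (3, -3)

T1 = [1 -1 0; 0 1 0; 0 0 1]
T2·T1 = [1 -1 0; 1 0 0; 0 0 1]
T3·…·T1 = [-17/13 12/13 0; -7/13 -5/13 0; 0 0 1]
T4·…·T1 = [-17/13 12/13 -1; -7/13 -5/13 4; 0 0 1]
det M = 1; M⁻¹ = [-5/13 -12/13 43/13; 7/13 -17/13 75/13; 0 0 1]
M⁻¹ · (-100/13, 46/13)ᵀ = (3, -3)ᵀ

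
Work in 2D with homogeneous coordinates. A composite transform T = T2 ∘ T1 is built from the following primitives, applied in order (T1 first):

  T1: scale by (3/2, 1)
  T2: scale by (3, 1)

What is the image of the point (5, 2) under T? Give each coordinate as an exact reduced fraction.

T(p) = (45/2, 2)

T1 scale by (3/2, 1): (5, 2) → (15/2, 2)
T2 scale by (3, 1): (15/2, 2) → (45/2, 2)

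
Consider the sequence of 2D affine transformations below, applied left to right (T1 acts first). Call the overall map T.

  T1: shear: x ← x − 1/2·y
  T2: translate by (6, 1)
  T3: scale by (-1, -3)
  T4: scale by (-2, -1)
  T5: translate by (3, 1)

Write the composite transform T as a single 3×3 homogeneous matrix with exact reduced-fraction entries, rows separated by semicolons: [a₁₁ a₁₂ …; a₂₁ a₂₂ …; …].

T = [2 -1 15; 0 3 4; 0 0 1]

T1 = [1 -1/2 0; 0 1 0; 0 0 1]
T2·T1 = [1 -1/2 6; 0 1 1; 0 0 1]
T3·…·T1 = [-1 1/2 -6; 0 -3 -3; 0 0 1]
T4·…·T1 = [2 -1 12; 0 3 3; 0 0 1]
T5·…·T1 = [2 -1 15; 0 3 4; 0 0 1]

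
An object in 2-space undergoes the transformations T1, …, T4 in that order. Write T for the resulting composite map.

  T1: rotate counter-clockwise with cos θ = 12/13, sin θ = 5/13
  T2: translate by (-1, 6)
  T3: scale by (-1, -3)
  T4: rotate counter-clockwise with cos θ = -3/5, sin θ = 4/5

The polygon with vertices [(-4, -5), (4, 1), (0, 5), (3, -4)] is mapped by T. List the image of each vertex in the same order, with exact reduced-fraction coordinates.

T1 rotate counter-clockwise with cos θ = 12/13, sin θ = 5/13: (-4, -5) → (-23/13, -80/13); (4, 1) → (43/13, 32/13); (0, 5) → (-25/13, 60/13); (3, -4) → (56/13, -33/13)
T2 translate by (-1, 6): (-23/13, -80/13) → (-36/13, -2/13); (43/13, 32/13) → (30/13, 110/13); (-25/13, 60/13) → (-38/13, 138/13); (56/13, -33/13) → (43/13, 45/13)
T3 scale by (-1, -3): (-36/13, -2/13) → (36/13, 6/13); (30/13, 110/13) → (-30/13, -330/13); (-38/13, 138/13) → (38/13, -414/13); (43/13, 45/13) → (-43/13, -135/13)
T4 rotate counter-clockwise with cos θ = -3/5, sin θ = 4/5: (36/13, 6/13) → (-132/65, 126/65); (-30/13, -330/13) → (282/13, 174/13); (38/13, -414/13) → (1542/65, 1394/65); (-43/13, -135/13) → (669/65, 233/65)

image vertices: (-132/65, 126/65), (282/13, 174/13), (1542/65, 1394/65), (669/65, 233/65)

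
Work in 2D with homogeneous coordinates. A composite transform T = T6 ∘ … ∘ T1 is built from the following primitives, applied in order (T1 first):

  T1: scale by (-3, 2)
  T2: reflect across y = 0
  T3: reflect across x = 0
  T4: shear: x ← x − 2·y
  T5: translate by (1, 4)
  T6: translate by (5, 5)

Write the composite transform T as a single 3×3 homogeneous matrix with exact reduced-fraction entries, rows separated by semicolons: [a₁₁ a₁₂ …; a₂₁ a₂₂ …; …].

T1 = [-3 0 0; 0 2 0; 0 0 1]
T2·T1 = [-3 0 0; 0 -2 0; 0 0 1]
T3·…·T1 = [3 0 0; 0 -2 0; 0 0 1]
T4·…·T1 = [3 4 0; 0 -2 0; 0 0 1]
T5·…·T1 = [3 4 1; 0 -2 4; 0 0 1]
T6·…·T1 = [3 4 6; 0 -2 9; 0 0 1]

T = [3 4 6; 0 -2 9; 0 0 1]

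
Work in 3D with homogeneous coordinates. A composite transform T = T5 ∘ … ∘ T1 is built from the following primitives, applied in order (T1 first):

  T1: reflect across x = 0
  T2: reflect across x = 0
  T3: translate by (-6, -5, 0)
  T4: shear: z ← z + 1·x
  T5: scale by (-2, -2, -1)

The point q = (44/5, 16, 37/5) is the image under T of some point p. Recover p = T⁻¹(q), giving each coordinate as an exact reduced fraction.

p = (8/5, -3, -3)

T1 = [-1 0 0 0; 0 1 0 0; 0 0 1 0; 0 0 0 1]
T2·T1 = [1 0 0 0; 0 1 0 0; 0 0 1 0; 0 0 0 1]
T3·…·T1 = [1 0 0 -6; 0 1 0 -5; 0 0 1 0; 0 0 0 1]
T4·…·T1 = [1 0 0 -6; 0 1 0 -5; 1 0 1 -6; 0 0 0 1]
T5·…·T1 = [-2 0 0 12; 0 -2 0 10; -1 0 -1 6; 0 0 0 1]
det M = -4; M⁻¹ = [-1/2 0 0 6; 0 -1/2 0 5; 1/2 0 -1 0; 0 0 0 1]
M⁻¹ · (44/5, 16, 37/5)ᵀ = (8/5, -3, -3)ᵀ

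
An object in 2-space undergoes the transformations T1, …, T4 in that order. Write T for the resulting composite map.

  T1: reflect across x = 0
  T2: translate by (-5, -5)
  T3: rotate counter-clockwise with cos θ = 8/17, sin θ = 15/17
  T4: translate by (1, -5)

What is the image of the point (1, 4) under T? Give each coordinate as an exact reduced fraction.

T1 reflect across x = 0: (1, 4) → (-1, 4)
T2 translate by (-5, -5): (-1, 4) → (-6, -1)
T3 rotate counter-clockwise with cos θ = 8/17, sin θ = 15/17: (-6, -1) → (-33/17, -98/17)
T4 translate by (1, -5): (-33/17, -98/17) → (-16/17, -183/17)

T(p) = (-16/17, -183/17)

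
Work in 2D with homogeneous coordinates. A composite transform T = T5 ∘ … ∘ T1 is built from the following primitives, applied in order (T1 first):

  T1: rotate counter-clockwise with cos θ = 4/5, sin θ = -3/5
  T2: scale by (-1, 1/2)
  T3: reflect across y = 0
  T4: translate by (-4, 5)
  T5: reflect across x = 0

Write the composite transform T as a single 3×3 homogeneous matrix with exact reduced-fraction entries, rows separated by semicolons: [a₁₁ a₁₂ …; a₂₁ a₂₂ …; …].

T1 = [4/5 3/5 0; -3/5 4/5 0; 0 0 1]
T2·T1 = [-4/5 -3/5 0; -3/10 2/5 0; 0 0 1]
T3·…·T1 = [-4/5 -3/5 0; 3/10 -2/5 0; 0 0 1]
T4·…·T1 = [-4/5 -3/5 -4; 3/10 -2/5 5; 0 0 1]
T5·…·T1 = [4/5 3/5 4; 3/10 -2/5 5; 0 0 1]

T = [4/5 3/5 4; 3/10 -2/5 5; 0 0 1]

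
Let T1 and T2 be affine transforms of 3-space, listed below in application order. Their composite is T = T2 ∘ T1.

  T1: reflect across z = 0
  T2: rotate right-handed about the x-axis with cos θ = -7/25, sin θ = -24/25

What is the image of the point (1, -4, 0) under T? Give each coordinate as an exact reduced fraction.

T(p) = (1, 28/25, 96/25)

T1 reflect across z = 0: (1, -4, 0) → (1, -4, 0)
T2 rotate right-handed about the x-axis with cos θ = -7/25, sin θ = -24/25: (1, -4, 0) → (1, 28/25, 96/25)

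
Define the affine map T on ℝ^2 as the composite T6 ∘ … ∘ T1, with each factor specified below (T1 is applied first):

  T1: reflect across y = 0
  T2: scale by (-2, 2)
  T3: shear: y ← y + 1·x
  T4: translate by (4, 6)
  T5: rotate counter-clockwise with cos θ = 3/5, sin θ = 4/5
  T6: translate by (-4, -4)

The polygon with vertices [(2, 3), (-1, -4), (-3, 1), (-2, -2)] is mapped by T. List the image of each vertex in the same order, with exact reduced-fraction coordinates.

image vertices: (-4/5, -32/5), (-66/5, 52/5), (-6, 10), (-52/5, 54/5)

T1 reflect across y = 0: (2, 3) → (2, -3); (-1, -4) → (-1, 4); (-3, 1) → (-3, -1); (-2, -2) → (-2, 2)
T2 scale by (-2, 2): (2, -3) → (-4, -6); (-1, 4) → (2, 8); (-3, -1) → (6, -2); (-2, 2) → (4, 4)
T3 shear: y ← y + 1·x: (-4, -6) → (-4, -10); (2, 8) → (2, 10); (6, -2) → (6, 4); (4, 4) → (4, 8)
T4 translate by (4, 6): (-4, -10) → (0, -4); (2, 10) → (6, 16); (6, 4) → (10, 10); (4, 8) → (8, 14)
T5 rotate counter-clockwise with cos θ = 3/5, sin θ = 4/5: (0, -4) → (16/5, -12/5); (6, 16) → (-46/5, 72/5); (10, 10) → (-2, 14); (8, 14) → (-32/5, 74/5)
T6 translate by (-4, -4): (16/5, -12/5) → (-4/5, -32/5); (-46/5, 72/5) → (-66/5, 52/5); (-2, 14) → (-6, 10); (-32/5, 74/5) → (-52/5, 54/5)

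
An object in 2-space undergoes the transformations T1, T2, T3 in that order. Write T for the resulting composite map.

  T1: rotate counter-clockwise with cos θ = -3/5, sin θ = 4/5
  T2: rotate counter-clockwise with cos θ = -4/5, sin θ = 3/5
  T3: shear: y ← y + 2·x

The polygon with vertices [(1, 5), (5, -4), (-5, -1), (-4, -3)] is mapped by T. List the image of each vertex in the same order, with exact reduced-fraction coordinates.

T1 rotate counter-clockwise with cos θ = -3/5, sin θ = 4/5: (1, 5) → (-23/5, -11/5); (5, -4) → (1/5, 32/5); (-5, -1) → (19/5, -17/5); (-4, -3) → (24/5, -7/5)
T2 rotate counter-clockwise with cos θ = -4/5, sin θ = 3/5: (-23/5, -11/5) → (5, -1); (1/5, 32/5) → (-4, -5); (19/5, -17/5) → (-1, 5); (24/5, -7/5) → (-3, 4)
T3 shear: y ← y + 2·x: (5, -1) → (5, 9); (-4, -5) → (-4, -13); (-1, 5) → (-1, 3); (-3, 4) → (-3, -2)

image vertices: (5, 9), (-4, -13), (-1, 3), (-3, -2)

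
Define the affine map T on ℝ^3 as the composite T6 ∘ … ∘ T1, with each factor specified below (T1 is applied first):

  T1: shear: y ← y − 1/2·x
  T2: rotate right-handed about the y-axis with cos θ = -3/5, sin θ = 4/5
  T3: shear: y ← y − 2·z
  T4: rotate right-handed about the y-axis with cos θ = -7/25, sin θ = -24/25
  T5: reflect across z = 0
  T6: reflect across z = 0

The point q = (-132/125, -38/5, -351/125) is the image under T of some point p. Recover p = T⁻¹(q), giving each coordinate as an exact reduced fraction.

p = (0, -4, -3)

T1 = [1 0 0 0; -1/2 1 0 0; 0 0 1 0; 0 0 0 1]
T2·T1 = [-3/5 0 4/5 0; -1/2 1 0 0; -4/5 0 -3/5 0; 0 0 0 1]
T3·…·T1 = [-3/5 0 4/5 0; 11/10 1 6/5 0; -4/5 0 -3/5 0; 0 0 0 1]
T4·…·T1 = [117/125 0 44/125 0; 11/10 1 6/5 0; -44/125 0 117/125 0; 0 0 0 1]
T5·…·T1 = [117/125 0 44/125 0; 11/10 1 6/5 0; 44/125 0 -117/125 0; 0 0 0 1]
T6·…·T1 = [117/125 0 44/125 0; 11/10 1 6/5 0; -44/125 0 117/125 0; 0 0 0 1]
det M = 1; M⁻¹ = [117/125 0 -44/125 0; -363/250 1 -92/125 0; 44/125 0 117/125 0; 0 0 0 1]
M⁻¹ · (-132/125, -38/5, -351/125)ᵀ = (0, -4, -3)ᵀ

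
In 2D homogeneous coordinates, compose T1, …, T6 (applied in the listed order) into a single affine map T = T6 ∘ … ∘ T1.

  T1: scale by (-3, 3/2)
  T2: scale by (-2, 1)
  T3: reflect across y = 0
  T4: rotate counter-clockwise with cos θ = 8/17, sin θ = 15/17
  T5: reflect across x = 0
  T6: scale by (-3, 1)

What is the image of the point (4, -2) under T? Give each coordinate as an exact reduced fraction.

T1 scale by (-3, 3/2): (4, -2) → (-12, -3)
T2 scale by (-2, 1): (-12, -3) → (24, -3)
T3 reflect across y = 0: (24, -3) → (24, 3)
T4 rotate counter-clockwise with cos θ = 8/17, sin θ = 15/17: (24, 3) → (147/17, 384/17)
T5 reflect across x = 0: (147/17, 384/17) → (-147/17, 384/17)
T6 scale by (-3, 1): (-147/17, 384/17) → (441/17, 384/17)

T(p) = (441/17, 384/17)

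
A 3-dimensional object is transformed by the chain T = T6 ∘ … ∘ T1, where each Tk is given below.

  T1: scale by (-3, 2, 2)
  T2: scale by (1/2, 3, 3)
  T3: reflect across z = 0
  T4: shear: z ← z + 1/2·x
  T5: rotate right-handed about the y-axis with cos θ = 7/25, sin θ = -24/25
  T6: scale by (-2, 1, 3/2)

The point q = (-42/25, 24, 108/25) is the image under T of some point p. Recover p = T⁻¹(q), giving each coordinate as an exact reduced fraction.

p = (-2, 4, 1/4)

T1 = [-3 0 0 0; 0 2 0 0; 0 0 2 0; 0 0 0 1]
T2·T1 = [-3/2 0 0 0; 0 6 0 0; 0 0 6 0; 0 0 0 1]
T3·…·T1 = [-3/2 0 0 0; 0 6 0 0; 0 0 -6 0; 0 0 0 1]
T4·…·T1 = [-3/2 0 0 0; 0 6 0 0; -3/4 0 -6 0; 0 0 0 1]
T5·…·T1 = [3/10 0 144/25 0; 0 6 0 0; -33/20 0 -42/25 0; 0 0 0 1]
T6·…·T1 = [-3/5 0 -288/25 0; 0 6 0 0; -99/40 0 -63/25 0; 0 0 0 1]
det M = -162; M⁻¹ = [7/75 0 -32/75 0; 0 1/6 0 0; -11/120 0 1/45 0; 0 0 0 1]
M⁻¹ · (-42/25, 24, 108/25)ᵀ = (-2, 4, 1/4)ᵀ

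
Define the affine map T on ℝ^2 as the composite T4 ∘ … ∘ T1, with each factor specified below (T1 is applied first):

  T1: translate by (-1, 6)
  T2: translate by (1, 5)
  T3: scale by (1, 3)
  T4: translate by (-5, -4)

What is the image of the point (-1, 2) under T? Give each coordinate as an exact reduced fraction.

T(p) = (-6, 35)

T1 translate by (-1, 6): (-1, 2) → (-2, 8)
T2 translate by (1, 5): (-2, 8) → (-1, 13)
T3 scale by (1, 3): (-1, 13) → (-1, 39)
T4 translate by (-5, -4): (-1, 39) → (-6, 35)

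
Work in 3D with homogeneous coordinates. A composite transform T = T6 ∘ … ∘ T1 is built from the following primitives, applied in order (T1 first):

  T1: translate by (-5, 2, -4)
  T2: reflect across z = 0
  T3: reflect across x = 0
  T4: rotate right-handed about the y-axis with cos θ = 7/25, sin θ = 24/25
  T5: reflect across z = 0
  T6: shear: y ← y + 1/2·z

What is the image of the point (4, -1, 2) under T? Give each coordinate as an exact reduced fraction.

T(p) = (11/5, 6/5, 2/5)

T1 translate by (-5, 2, -4): (4, -1, 2) → (-1, 1, -2)
T2 reflect across z = 0: (-1, 1, -2) → (-1, 1, 2)
T3 reflect across x = 0: (-1, 1, 2) → (1, 1, 2)
T4 rotate right-handed about the y-axis with cos θ = 7/25, sin θ = 24/25: (1, 1, 2) → (11/5, 1, -2/5)
T5 reflect across z = 0: (11/5, 1, -2/5) → (11/5, 1, 2/5)
T6 shear: y ← y + 1/2·z: (11/5, 1, 2/5) → (11/5, 6/5, 2/5)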